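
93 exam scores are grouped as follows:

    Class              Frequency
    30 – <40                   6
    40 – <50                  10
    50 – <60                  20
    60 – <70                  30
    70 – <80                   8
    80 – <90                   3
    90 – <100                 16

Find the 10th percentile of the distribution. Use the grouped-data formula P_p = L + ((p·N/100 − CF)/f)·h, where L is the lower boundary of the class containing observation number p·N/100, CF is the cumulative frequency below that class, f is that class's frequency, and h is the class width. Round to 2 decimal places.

N = 93; target position k = 10/100 · 93 = 9.3.
Cumulative frequencies: 6, 16, 36, 66, 74, 77, 93.
Observation 9.3 falls in the class 40 – <50.
L = 40, CF = 6, f = 10, h = 10.
P10 = 40 + ((9.3 − 6)/10)·10 = 40 + 3.3 = 43.3.

43.30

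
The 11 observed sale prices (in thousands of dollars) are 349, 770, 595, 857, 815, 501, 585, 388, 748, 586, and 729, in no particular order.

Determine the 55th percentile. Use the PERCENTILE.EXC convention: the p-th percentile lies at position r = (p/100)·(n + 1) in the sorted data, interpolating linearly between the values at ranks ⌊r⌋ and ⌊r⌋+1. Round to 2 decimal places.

675.40

Sorted: 349, 388, 501, 585, 586, 595, 729, 748, 770, 815, 857.
n = 11.
r = (55/100)·(11 + 1) = 6.6.
Rank 6 is 595 and rank 7 is 729.
Interpolate: 595 + 0.6·(729 − 595) = 595 + 0.6·134 = 675.4.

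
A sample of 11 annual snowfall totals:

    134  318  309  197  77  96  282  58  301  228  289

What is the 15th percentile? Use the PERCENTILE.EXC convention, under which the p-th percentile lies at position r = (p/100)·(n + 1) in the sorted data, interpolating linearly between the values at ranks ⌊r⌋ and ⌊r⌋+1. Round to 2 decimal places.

73.20

Sorted: 58, 77, 96, 134, 197, 228, 282, 289, 301, 309, 318.
n = 11.
r = (15/100)·(11 + 1) = 1.8.
Rank 1 is 58 and rank 2 is 77.
Interpolate: 58 + 0.8·(77 − 58) = 58 + 0.8·19 = 73.2.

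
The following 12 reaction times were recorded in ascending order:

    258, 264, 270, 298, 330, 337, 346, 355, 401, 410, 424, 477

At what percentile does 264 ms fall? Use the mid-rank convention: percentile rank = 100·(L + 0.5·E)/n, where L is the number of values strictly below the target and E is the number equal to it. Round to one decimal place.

Count below 264: L = 1; count equal: E = 1; n = 12.
Percentile rank = 100·(1 + 0.5·1)/12 = 100·1.5/12 = 12.5.

12.5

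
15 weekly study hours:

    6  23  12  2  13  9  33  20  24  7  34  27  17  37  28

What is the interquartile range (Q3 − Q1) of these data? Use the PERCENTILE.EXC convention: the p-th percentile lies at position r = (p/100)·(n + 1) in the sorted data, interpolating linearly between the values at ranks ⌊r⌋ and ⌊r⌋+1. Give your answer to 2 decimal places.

Sorted: 2, 6, 7, 9, 12, 13, 17, 20, 23, 24, 27, 28, 33, 34, 37.
n = 15.
P25: r = 4 (integer) → 9.
P75: r = 12 (integer) → 28.
Difference: 28 − 9 = 19.

19.00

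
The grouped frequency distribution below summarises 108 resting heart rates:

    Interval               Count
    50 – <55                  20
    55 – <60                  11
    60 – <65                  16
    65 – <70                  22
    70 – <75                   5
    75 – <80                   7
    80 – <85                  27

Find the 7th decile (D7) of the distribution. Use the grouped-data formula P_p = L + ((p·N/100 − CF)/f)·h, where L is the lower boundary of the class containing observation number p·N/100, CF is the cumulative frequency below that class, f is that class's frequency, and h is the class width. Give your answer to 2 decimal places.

N = 108; target position k = 70/100 · 108 = 75.6.
Cumulative frequencies: 20, 31, 47, 69, 74, 81, 108.
Observation 75.6 falls in the class 75 – <80.
L = 75, CF = 74, f = 7, h = 5.
P70 = 75 + ((75.6 − 74)/7)·5 = 75 + 1.14286 = 76.1429.

76.14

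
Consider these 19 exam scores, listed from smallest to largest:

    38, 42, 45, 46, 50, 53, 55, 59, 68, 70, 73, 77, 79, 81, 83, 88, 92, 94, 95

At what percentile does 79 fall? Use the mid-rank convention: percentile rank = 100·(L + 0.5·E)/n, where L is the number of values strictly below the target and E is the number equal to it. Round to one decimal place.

65.8

Count below 79: L = 12; count equal: E = 1; n = 19.
Percentile rank = 100·(12 + 0.5·1)/19 = 100·12.5/19 = 65.79.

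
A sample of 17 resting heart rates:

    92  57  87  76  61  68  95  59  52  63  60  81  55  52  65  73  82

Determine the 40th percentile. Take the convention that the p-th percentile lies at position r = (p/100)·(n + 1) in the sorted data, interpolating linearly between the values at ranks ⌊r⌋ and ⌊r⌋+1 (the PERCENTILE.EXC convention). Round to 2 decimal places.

Sorted: 52, 52, 55, 57, 59, 60, 61, 63, 65, 68, 73, 76, 81, 82, 87, 92, 95.
n = 17.
r = (40/100)·(17 + 1) = 7.2.
Rank 7 is 61 and rank 8 is 63.
Interpolate: 61 + 0.2·(63 − 61) = 61 + 0.2·2 = 61.4.

61.40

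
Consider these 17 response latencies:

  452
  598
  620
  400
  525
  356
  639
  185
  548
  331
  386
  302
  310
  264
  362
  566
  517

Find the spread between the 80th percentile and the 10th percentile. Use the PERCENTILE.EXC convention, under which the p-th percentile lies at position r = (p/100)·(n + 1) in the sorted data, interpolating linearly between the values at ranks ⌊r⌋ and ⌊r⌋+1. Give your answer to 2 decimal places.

330.60

Sorted: 185, 264, 302, 310, 331, 356, 362, 386, 400, 452, 517, 525, 548, 566, 598, 620, 639.
n = 17.
P10: r = 1.8; ranks 1–2 are 185, 264; interpolating gives 248.2.
P80: r = 14.4; ranks 14–15 are 566, 598; interpolating gives 578.8.
Difference: 578.8 − 248.2 = 330.6.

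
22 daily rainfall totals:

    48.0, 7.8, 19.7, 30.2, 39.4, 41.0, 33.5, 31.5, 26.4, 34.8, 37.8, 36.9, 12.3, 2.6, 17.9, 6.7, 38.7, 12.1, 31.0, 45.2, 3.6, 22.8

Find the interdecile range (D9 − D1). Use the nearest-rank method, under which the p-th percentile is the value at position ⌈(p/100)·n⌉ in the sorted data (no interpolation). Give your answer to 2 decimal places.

34.30

Sorted: 2.6, 3.6, 6.7, 7.8, 12.1, 12.3, 17.9, 19.7, 22.8, 26.4, 30.2, 31.0, 31.5, 33.5, 34.8, 36.9, 37.8, 38.7, 39.4, 41.0, 45.2, 48.0.
n = 22.
P10: rank ⌈10/100·22⌉ = 3 → 6.7.
P90: rank ⌈90/100·22⌉ = 20 → 41.
Difference: 41 − 6.7 = 34.3.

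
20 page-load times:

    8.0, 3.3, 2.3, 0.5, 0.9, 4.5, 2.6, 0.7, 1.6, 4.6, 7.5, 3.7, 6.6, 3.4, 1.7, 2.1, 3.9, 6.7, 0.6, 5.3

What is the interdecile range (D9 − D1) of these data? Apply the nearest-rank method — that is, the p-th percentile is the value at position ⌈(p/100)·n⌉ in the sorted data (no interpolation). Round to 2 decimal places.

6.10

Sorted: 0.5, 0.6, 0.7, 0.9, 1.6, 1.7, 2.1, 2.3, 2.6, 3.3, 3.4, 3.7, 3.9, 4.5, 4.6, 5.3, 6.6, 6.7, 7.5, 8.0.
n = 20.
P10: rank ⌈10/100·20⌉ = 2 → 0.6.
P90: rank ⌈90/100·20⌉ = 18 → 6.7.
Difference: 6.7 − 0.6 = 6.1.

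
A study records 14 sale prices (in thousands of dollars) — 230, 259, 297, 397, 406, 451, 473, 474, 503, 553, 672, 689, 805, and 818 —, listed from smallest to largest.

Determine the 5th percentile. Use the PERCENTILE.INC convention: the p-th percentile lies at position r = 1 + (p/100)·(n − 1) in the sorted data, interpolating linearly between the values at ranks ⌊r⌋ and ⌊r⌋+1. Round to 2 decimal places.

n = 14.
r = 1 + (5/100)·(14 − 1) = 1 + 0.65 = 1.65.
Rank 1 is 230 and rank 2 is 259.
Interpolate: 230 + 0.65·(259 − 230) = 230 + 0.65·29 = 248.85.

248.85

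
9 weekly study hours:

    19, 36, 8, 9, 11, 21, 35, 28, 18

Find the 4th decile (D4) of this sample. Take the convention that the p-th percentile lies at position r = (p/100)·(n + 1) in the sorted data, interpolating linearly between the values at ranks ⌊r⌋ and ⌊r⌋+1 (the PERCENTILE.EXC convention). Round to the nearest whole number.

Sorted: 8, 9, 11, 18, 19, 21, 28, 35, 36.
n = 9.
r = (40/100)·(9 + 1) = 4.
r is an integer, so P40 is the value at rank 4: 18.

18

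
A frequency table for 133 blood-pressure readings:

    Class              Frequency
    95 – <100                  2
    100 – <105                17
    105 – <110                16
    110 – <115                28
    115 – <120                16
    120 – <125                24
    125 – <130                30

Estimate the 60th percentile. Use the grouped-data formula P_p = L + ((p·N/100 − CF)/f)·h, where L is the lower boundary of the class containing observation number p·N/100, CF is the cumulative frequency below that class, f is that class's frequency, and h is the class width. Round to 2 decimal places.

N = 133; target position k = 60/100 · 133 = 79.8.
Cumulative frequencies: 2, 19, 35, 63, 79, 103, 133.
Observation 79.8 falls in the class 120 – <125.
L = 120, CF = 79, f = 24, h = 5.
P60 = 120 + ((79.8 − 79)/24)·5 = 120 + 0.166667 = 120.167.

120.17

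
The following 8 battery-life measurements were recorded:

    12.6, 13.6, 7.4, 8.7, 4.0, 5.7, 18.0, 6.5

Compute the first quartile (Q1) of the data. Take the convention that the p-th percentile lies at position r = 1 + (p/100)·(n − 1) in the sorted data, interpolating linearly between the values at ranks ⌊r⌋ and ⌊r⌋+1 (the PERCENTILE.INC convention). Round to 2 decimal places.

Sorted: 4.0, 5.7, 6.5, 7.4, 8.7, 12.6, 13.6, 18.0.
n = 8.
r = 1 + (25/100)·(8 − 1) = 1 + 1.75 = 2.75.
Rank 2 is 5.7 and rank 3 is 6.5.
Interpolate: 5.7 + 0.75·(6.5 − 5.7) = 5.7 + 0.75·0.8 = 6.3.

6.30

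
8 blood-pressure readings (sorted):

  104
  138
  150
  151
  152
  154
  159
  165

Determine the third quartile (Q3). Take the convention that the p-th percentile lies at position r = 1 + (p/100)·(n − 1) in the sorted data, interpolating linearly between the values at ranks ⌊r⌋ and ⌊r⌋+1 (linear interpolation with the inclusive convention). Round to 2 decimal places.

155.25

n = 8.
r = 1 + (75/100)·(8 − 1) = 1 + 5.25 = 6.25.
Rank 6 is 154 and rank 7 is 159.
Interpolate: 154 + 0.25·(159 − 154) = 154 + 0.25·5 = 155.25.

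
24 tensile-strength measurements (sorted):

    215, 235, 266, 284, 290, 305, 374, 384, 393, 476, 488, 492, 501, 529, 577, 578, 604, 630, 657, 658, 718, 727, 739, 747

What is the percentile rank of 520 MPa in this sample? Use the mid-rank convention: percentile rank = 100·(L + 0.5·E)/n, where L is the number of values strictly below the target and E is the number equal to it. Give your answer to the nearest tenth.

Count below 520: L = 13; count equal: E = 0; n = 24.
Percentile rank = 100·(13 + 0.5·0)/24 = 100·13/24 = 54.17.

54.2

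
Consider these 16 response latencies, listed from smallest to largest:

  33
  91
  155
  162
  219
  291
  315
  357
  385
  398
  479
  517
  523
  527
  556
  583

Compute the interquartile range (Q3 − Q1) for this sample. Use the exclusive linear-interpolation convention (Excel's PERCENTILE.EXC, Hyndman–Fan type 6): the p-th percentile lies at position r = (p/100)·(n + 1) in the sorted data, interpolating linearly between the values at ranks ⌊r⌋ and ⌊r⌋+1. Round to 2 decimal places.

345.25

n = 16.
P25: r = 4.25; ranks 4–5 are 162, 219; interpolating gives 176.25.
P75: r = 12.75; ranks 12–13 are 517, 523; interpolating gives 521.5.
Difference: 521.5 − 176.25 = 345.25.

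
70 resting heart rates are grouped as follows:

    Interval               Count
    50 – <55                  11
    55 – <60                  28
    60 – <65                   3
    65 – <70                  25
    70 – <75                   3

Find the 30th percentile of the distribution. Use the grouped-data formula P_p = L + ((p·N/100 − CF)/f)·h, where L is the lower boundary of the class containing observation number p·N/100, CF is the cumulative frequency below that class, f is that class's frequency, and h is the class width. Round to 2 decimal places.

N = 70; target position k = 30/100 · 70 = 21.
Cumulative frequencies: 11, 39, 42, 67, 70.
Observation 21 falls in the class 55 – <60.
L = 55, CF = 11, f = 28, h = 5.
P30 = 55 + ((21 − 11)/28)·5 = 55 + 1.78571 = 56.7857.

56.79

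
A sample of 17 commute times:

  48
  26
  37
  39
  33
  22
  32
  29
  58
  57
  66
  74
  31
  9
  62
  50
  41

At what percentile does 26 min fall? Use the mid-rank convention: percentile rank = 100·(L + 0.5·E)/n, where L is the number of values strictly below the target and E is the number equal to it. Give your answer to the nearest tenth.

Sorted: 9, 22, 26, 29, 31, 32, 33, 37, 39, 41, 48, 50, 57, 58, 62, 66, 74.
Count below 26: L = 2; count equal: E = 1; n = 17.
Percentile rank = 100·(2 + 0.5·1)/17 = 100·2.5/17 = 14.71.

14.7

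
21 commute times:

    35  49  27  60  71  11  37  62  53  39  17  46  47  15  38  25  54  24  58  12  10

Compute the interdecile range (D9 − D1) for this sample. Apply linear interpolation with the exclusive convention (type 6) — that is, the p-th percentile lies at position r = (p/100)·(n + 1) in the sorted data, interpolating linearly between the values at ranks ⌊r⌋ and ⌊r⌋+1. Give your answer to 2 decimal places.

50.40

Sorted: 10, 11, 12, 15, 17, 24, 25, 27, 35, 37, 38, 39, 46, 47, 49, 53, 54, 58, 60, 62, 71.
n = 21.
P10: r = 2.2; ranks 2–3 are 11, 12; interpolating gives 11.2.
P90: r = 19.8; ranks 19–20 are 60, 62; interpolating gives 61.6.
Difference: 61.6 − 11.2 = 50.4.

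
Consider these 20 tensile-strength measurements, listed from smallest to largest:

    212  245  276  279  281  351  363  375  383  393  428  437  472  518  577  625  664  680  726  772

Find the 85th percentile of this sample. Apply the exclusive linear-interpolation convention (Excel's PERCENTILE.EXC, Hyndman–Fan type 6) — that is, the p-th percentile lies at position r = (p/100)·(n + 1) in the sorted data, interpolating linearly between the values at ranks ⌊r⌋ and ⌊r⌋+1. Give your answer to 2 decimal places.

n = 20.
r = (85/100)·(20 + 1) = 17.85.
Rank 17 is 664 and rank 18 is 680.
Interpolate: 664 + 0.85·(680 − 664) = 664 + 0.85·16 = 677.6.

677.60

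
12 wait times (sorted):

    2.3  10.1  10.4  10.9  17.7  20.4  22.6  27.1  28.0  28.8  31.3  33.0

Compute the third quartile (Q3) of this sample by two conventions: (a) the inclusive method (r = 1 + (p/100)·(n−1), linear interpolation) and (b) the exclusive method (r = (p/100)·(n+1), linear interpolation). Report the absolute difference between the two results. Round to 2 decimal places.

0.40

n = 12.
(a) r = 9.25; between ranks 9 (28.0) and 10 (28.8): 28.2.
(b) r = 9.75; between ranks 9 (28.0) and 10 (28.8): 28.6.
|28.2 − 28.6| = 0.4.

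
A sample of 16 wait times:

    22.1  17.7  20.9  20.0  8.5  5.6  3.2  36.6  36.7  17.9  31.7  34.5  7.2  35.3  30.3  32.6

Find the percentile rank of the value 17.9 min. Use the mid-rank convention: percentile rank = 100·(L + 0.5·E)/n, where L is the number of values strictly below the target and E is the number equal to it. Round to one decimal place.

Sorted: 3.2, 5.6, 7.2, 8.5, 17.7, 17.9, 20.0, 20.9, 22.1, 30.3, 31.7, 32.6, 34.5, 35.3, 36.6, 36.7.
Count below 17.9: L = 5; count equal: E = 1; n = 16.
Percentile rank = 100·(5 + 0.5·1)/16 = 100·5.5/16 = 34.38.

34.4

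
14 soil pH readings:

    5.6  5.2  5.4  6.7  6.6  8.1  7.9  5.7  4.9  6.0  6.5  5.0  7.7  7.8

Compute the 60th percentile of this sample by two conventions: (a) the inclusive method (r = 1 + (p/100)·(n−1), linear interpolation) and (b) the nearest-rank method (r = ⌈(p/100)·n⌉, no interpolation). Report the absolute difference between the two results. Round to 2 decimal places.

0.02

Sorted: 4.9, 5.0, 5.2, 5.4, 5.6, 5.7, 6.0, 6.5, 6.6, 6.7, 7.7, 7.8, 7.9, 8.1.
n = 14.
(a) r = 8.8; between ranks 8 (6.5) and 9 (6.6): 6.58.
(b) the nearest-rank method: rank 9 → 6.6.
|6.58 − 6.6| = 0.02.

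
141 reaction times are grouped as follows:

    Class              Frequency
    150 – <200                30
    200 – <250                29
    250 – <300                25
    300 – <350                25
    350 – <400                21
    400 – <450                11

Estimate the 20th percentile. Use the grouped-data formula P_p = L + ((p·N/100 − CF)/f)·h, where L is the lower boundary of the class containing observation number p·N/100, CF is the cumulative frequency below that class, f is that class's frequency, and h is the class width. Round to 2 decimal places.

N = 141; target position k = 20/100 · 141 = 28.2.
Cumulative frequencies: 30, 59, 84, 109, 130, 141.
Observation 28.2 falls in the class 150 – <200.
L = 150, CF = 0, f = 30, h = 50.
P20 = 150 + ((28.2 − 0)/30)·50 = 150 + 47 = 197.

197.00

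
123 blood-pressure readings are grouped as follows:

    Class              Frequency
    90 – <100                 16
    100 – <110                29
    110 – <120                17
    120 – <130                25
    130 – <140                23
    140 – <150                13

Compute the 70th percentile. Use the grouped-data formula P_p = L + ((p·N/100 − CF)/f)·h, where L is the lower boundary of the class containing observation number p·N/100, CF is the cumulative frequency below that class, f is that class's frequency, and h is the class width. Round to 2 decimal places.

129.64

N = 123; target position k = 70/100 · 123 = 86.1.
Cumulative frequencies: 16, 45, 62, 87, 110, 123.
Observation 86.1 falls in the class 120 – <130.
L = 120, CF = 62, f = 25, h = 10.
P70 = 120 + ((86.1 − 62)/25)·10 = 120 + 9.64 = 129.64.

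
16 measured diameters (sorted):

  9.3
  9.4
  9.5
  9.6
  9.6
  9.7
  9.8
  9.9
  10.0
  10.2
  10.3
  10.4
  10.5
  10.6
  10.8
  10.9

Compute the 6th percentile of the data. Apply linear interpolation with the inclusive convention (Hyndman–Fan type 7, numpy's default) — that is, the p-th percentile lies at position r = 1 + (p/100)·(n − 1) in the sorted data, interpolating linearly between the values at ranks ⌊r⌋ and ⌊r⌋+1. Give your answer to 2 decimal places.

9.39

n = 16.
r = 1 + (6/100)·(16 − 1) = 1 + 0.9 = 1.9.
Rank 1 is 9.3 and rank 2 is 9.4.
Interpolate: 9.3 + 0.9·(9.4 − 9.3) = 9.3 + 0.9·0.1 = 9.39.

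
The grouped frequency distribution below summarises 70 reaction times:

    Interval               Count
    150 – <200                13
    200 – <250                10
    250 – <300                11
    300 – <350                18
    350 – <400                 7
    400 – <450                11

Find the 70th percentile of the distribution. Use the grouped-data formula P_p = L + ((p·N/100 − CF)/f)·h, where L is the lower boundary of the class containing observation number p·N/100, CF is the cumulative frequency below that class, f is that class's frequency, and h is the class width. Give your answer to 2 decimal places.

N = 70; target position k = 70/100 · 70 = 49.
Cumulative frequencies: 13, 23, 34, 52, 59, 70.
Observation 49 falls in the class 300 – <350.
L = 300, CF = 34, f = 18, h = 50.
P70 = 300 + ((49 − 34)/18)·50 = 300 + 41.6667 = 341.667.

341.67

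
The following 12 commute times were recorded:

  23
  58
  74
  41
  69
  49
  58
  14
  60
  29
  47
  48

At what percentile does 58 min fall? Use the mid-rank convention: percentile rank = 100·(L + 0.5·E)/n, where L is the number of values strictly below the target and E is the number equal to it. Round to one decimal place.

Sorted: 14, 23, 29, 41, 47, 48, 49, 58, 58, 60, 69, 74.
Count below 58: L = 7; count equal: E = 2; n = 12.
Percentile rank = 100·(7 + 0.5·2)/12 = 100·8/12 = 66.67.

66.7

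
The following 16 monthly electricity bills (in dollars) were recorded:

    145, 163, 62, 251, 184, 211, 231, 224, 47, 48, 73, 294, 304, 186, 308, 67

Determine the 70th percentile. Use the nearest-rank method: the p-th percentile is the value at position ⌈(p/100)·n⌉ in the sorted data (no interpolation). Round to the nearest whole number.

231

Sorted: 47, 48, 62, 67, 73, 145, 163, 184, 186, 211, 224, 231, 251, 294, 304, 308.
n = 16.
Position = ⌈70/100 · 16⌉ = ⌈11.2⌉ = 12.
The value at rank 12 is 231.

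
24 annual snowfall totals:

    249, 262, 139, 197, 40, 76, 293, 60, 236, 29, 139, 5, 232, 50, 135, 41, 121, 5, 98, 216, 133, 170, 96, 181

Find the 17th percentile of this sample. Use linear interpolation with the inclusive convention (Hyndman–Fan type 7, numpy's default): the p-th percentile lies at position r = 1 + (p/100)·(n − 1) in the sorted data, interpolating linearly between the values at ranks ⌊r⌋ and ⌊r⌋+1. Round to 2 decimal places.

40.91

Sorted: 5, 5, 29, 40, 41, 50, 60, 76, 96, 98, 121, 133, 135, 139, 139, 170, 181, 197, 216, 232, 236, 249, 262, 293.
n = 24.
r = 1 + (17/100)·(24 − 1) = 1 + 3.91 = 4.91.
Rank 4 is 40 and rank 5 is 41.
Interpolate: 40 + 0.91·(41 − 40) = 40 + 0.91·1 = 40.91.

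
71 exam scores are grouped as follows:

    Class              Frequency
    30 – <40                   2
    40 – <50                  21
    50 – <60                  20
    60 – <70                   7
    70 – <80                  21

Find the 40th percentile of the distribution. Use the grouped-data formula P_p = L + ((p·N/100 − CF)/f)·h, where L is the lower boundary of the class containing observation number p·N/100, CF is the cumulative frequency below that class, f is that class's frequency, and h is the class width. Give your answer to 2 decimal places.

N = 71; target position k = 40/100 · 71 = 28.4.
Cumulative frequencies: 2, 23, 43, 50, 71.
Observation 28.4 falls in the class 50 – <60.
L = 50, CF = 23, f = 20, h = 10.
P40 = 50 + ((28.4 − 23)/20)·10 = 50 + 2.7 = 52.7.

52.70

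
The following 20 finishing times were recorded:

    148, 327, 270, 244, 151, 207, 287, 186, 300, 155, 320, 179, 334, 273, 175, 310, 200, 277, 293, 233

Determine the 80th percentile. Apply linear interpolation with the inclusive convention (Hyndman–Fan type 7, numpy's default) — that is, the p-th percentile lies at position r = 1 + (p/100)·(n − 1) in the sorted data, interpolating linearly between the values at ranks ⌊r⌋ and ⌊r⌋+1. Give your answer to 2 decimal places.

302.00

Sorted: 148, 151, 155, 175, 179, 186, 200, 207, 233, 244, 270, 273, 277, 287, 293, 300, 310, 320, 327, 334.
n = 20.
r = 1 + (80/100)·(20 − 1) = 1 + 15.2 = 16.2.
Rank 16 is 300 and rank 17 is 310.
Interpolate: 300 + 0.2·(310 − 300) = 300 + 0.2·10 = 302.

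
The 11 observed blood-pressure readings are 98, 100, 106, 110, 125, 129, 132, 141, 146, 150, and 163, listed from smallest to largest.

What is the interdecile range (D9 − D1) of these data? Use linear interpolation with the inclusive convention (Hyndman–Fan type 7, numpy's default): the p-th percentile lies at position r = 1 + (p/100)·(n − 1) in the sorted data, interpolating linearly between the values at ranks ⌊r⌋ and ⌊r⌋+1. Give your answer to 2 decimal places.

n = 11.
P10: r = 2 (integer) → 100.
P90: r = 10 (integer) → 150.
Difference: 150 − 100 = 50.

50.00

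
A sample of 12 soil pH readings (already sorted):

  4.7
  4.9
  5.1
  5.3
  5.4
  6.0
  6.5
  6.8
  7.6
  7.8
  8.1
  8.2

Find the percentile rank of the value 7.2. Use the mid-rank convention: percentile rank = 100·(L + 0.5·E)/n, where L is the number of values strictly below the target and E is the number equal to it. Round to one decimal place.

Count below 7.2: L = 8; count equal: E = 0; n = 12.
Percentile rank = 100·(8 + 0.5·0)/12 = 100·8/12 = 66.67.

66.7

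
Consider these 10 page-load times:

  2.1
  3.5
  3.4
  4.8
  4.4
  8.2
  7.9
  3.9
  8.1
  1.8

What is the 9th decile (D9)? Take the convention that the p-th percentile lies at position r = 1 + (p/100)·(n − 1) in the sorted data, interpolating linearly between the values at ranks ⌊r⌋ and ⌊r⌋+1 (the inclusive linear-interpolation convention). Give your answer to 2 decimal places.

8.11

Sorted: 1.8, 2.1, 3.4, 3.5, 3.9, 4.4, 4.8, 7.9, 8.1, 8.2.
n = 10.
r = 1 + (90/100)·(10 − 1) = 1 + 8.1 = 9.1.
Rank 9 is 8.1 and rank 10 is 8.2.
Interpolate: 8.1 + 0.1·(8.2 − 8.1) = 8.1 + 0.1·0.1 = 8.11.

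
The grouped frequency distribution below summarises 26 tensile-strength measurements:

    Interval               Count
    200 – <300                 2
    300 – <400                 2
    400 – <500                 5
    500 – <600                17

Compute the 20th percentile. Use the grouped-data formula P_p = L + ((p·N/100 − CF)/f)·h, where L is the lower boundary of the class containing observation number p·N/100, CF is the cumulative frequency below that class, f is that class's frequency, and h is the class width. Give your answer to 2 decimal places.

N = 26; target position k = 20/100 · 26 = 5.2.
Cumulative frequencies: 2, 4, 9, 26.
Observation 5.2 falls in the class 400 – <500.
L = 400, CF = 4, f = 5, h = 100.
P20 = 400 + ((5.2 − 4)/5)·100 = 400 + 24 = 424.

424.00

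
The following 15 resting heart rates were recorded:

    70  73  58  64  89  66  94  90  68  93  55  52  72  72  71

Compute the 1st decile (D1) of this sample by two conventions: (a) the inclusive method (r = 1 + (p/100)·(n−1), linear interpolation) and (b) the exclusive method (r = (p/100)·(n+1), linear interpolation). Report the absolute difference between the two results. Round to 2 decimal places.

Sorted: 52, 55, 58, 64, 66, 68, 70, 71, 72, 72, 73, 89, 90, 93, 94.
n = 15.
(a) r = 2.4; between ranks 2 (55) and 3 (58): 56.2.
(b) r = 1.6; between ranks 1 (52) and 2 (55): 53.8.
|56.2 − 53.8| = 2.4.

2.40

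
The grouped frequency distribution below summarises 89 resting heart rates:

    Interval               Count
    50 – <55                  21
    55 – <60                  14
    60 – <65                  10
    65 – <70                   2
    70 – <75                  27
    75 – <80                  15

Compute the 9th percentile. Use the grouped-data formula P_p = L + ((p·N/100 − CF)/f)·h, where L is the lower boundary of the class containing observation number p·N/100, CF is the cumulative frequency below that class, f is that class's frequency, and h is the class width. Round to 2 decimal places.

51.91

N = 89; target position k = 9/100 · 89 = 8.01.
Cumulative frequencies: 21, 35, 45, 47, 74, 89.
Observation 8.01 falls in the class 50 – <55.
L = 50, CF = 0, f = 21, h = 5.
P9 = 50 + ((8.01 − 0)/21)·5 = 50 + 1.90714 = 51.9071.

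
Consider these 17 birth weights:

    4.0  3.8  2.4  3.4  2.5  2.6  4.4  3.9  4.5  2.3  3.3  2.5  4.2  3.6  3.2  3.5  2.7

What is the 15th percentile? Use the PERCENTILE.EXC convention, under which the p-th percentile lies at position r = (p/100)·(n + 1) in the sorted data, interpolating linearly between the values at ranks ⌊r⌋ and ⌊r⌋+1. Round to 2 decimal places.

2.47

Sorted: 2.3, 2.4, 2.5, 2.5, 2.6, 2.7, 3.2, 3.3, 3.4, 3.5, 3.6, 3.8, 3.9, 4.0, 4.2, 4.4, 4.5.
n = 17.
r = (15/100)·(17 + 1) = 2.7.
Rank 2 is 2.4 and rank 3 is 2.5.
Interpolate: 2.4 + 0.7·(2.5 − 2.4) = 2.4 + 0.7·0.1 = 2.47.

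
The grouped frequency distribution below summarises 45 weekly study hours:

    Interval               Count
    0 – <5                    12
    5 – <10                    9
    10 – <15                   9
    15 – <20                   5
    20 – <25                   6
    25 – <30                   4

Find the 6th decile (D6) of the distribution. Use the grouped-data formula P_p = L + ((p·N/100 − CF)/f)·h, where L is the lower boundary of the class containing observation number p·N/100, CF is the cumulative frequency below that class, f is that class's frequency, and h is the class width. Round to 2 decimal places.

N = 45; target position k = 60/100 · 45 = 27.
Cumulative frequencies: 12, 21, 30, 35, 41, 45.
Observation 27 falls in the class 10 – <15.
L = 10, CF = 21, f = 9, h = 5.
P60 = 10 + ((27 − 21)/9)·5 = 10 + 3.33333 = 13.3333.

13.33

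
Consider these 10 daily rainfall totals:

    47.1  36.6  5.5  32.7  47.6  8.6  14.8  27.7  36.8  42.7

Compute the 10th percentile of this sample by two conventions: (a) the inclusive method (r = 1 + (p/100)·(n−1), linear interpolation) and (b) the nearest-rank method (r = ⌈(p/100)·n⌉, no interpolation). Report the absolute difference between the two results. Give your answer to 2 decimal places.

2.79

Sorted: 5.5, 8.6, 14.8, 27.7, 32.7, 36.6, 36.8, 42.7, 47.1, 47.6.
n = 10.
(a) r = 1.9; between ranks 1 (5.5) and 2 (8.6): 8.29.
(b) the nearest-rank method: rank 1 → 5.5.
|8.29 − 5.5| = 2.79.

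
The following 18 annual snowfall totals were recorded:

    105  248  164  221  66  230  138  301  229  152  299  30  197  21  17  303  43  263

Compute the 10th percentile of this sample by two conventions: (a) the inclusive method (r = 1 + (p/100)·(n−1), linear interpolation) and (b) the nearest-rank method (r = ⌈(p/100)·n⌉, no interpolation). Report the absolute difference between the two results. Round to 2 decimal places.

6.30

Sorted: 17, 21, 30, 43, 66, 105, 138, 152, 164, 197, 221, 229, 230, 248, 263, 299, 301, 303.
n = 18.
(a) r = 2.7; between ranks 2 (21) and 3 (30): 27.3.
(b) the nearest-rank method: rank 2 → 21.
|27.3 − 21| = 6.3.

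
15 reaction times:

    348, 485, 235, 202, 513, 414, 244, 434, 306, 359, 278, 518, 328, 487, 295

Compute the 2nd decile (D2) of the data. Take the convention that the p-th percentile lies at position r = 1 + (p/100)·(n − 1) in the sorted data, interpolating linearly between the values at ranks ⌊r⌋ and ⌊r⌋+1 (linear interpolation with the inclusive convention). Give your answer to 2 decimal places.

Sorted: 202, 235, 244, 278, 295, 306, 328, 348, 359, 414, 434, 485, 487, 513, 518.
n = 15.
r = 1 + (20/100)·(15 − 1) = 1 + 2.8 = 3.8.
Rank 3 is 244 and rank 4 is 278.
Interpolate: 244 + 0.8·(278 − 244) = 244 + 0.8·34 = 271.2.

271.20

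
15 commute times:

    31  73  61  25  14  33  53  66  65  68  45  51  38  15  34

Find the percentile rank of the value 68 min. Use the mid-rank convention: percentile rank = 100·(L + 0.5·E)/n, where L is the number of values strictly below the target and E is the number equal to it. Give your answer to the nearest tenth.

Sorted: 14, 15, 25, 31, 33, 34, 38, 45, 51, 53, 61, 65, 66, 68, 73.
Count below 68: L = 13; count equal: E = 1; n = 15.
Percentile rank = 100·(13 + 0.5·1)/15 = 100·13.5/15 = 90.

90.0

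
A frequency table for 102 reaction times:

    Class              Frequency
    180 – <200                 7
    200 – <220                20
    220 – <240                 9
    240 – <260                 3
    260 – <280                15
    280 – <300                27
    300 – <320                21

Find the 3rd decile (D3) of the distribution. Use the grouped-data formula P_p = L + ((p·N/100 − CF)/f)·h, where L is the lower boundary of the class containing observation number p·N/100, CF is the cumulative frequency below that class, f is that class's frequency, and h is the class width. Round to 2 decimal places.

228.00

N = 102; target position k = 30/100 · 102 = 30.6.
Cumulative frequencies: 7, 27, 36, 39, 54, 81, 102.
Observation 30.6 falls in the class 220 – <240.
L = 220, CF = 27, f = 9, h = 20.
P30 = 220 + ((30.6 − 27)/9)·20 = 220 + 8 = 228.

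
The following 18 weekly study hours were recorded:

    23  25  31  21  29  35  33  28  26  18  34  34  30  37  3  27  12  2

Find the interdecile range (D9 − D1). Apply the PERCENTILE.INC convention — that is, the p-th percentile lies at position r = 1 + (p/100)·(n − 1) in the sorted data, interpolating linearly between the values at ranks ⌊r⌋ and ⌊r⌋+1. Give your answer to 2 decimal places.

Sorted: 2, 3, 12, 18, 21, 23, 25, 26, 27, 28, 29, 30, 31, 33, 34, 34, 35, 37.
n = 18.
P10: r = 2.7; ranks 2–3 are 3, 12; interpolating gives 9.3.
P90: r = 16.3; ranks 16–17 are 34, 35; interpolating gives 34.3.
Difference: 34.3 − 9.3 = 25.

25.00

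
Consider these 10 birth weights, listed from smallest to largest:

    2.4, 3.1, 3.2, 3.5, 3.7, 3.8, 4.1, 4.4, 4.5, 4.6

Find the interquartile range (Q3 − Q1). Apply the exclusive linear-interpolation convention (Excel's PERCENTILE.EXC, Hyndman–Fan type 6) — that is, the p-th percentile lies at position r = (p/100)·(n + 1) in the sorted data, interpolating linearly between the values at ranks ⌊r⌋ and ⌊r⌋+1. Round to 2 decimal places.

1.25

n = 10.
P25: r = 2.75; ranks 2–3 are 3.1, 3.2; interpolating gives 3.175.
P75: r = 8.25; ranks 8–9 are 4.4, 4.5; interpolating gives 4.425.
Difference: 4.425 − 3.175 = 1.25.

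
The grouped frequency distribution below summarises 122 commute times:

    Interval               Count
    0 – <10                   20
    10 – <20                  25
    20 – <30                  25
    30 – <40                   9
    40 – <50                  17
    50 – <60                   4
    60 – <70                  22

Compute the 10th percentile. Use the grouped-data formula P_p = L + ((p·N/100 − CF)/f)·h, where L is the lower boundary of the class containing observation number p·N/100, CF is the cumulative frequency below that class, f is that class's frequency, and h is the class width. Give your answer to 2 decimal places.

N = 122; target position k = 10/100 · 122 = 12.2.
Cumulative frequencies: 20, 45, 70, 79, 96, 100, 122.
Observation 12.2 falls in the class 0 – <10.
L = 0, CF = 0, f = 20, h = 10.
P10 = 0 + ((12.2 − 0)/20)·10 = 0 + 6.1 = 6.1.

6.10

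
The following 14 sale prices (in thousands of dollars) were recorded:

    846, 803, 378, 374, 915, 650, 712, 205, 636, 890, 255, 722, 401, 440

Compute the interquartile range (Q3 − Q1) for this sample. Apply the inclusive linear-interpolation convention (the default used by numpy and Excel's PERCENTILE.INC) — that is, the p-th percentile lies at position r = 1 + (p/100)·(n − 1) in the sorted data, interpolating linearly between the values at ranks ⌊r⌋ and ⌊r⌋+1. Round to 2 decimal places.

Sorted: 205, 255, 374, 378, 401, 440, 636, 650, 712, 722, 803, 846, 890, 915.
n = 14.
P25: r = 4.25; ranks 4–5 are 378, 401; interpolating gives 383.75.
P75: r = 10.75; ranks 10–11 are 722, 803; interpolating gives 782.75.
Difference: 782.75 − 383.75 = 399.

399.00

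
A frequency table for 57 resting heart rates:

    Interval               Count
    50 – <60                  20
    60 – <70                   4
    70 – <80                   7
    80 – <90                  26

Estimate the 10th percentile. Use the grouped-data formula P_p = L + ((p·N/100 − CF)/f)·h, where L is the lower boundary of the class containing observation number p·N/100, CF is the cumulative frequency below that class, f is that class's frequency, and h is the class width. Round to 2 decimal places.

N = 57; target position k = 10/100 · 57 = 5.7.
Cumulative frequencies: 20, 24, 31, 57.
Observation 5.7 falls in the class 50 – <60.
L = 50, CF = 0, f = 20, h = 10.
P10 = 50 + ((5.7 − 0)/20)·10 = 50 + 2.85 = 52.85.

52.85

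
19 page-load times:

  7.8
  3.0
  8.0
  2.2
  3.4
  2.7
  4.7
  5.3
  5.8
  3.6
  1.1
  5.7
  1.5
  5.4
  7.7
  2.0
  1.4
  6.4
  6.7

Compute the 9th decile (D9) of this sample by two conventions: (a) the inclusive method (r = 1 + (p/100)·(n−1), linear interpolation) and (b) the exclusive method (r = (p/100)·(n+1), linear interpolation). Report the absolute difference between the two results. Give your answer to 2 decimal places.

Sorted: 1.1, 1.4, 1.5, 2.0, 2.2, 2.7, 3.0, 3.4, 3.6, 4.7, 5.3, 5.4, 5.7, 5.8, 6.4, 6.7, 7.7, 7.8, 8.0.
n = 19.
(a) r = 17.2; between ranks 17 (7.7) and 18 (7.8): 7.72.
(b) r = 18 → value at rank 18 = 7.8.
|7.72 − 7.8| = 0.08.

0.08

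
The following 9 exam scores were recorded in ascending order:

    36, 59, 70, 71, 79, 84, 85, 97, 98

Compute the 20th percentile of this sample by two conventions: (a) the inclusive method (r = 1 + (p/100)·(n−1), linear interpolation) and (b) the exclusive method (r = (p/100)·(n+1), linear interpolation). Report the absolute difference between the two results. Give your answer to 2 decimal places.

n = 9.
(a) r = 2.6; between ranks 2 (59) and 3 (70): 65.6.
(b) r = 2 → value at rank 2 = 59.
|65.6 − 59| = 6.6.

6.60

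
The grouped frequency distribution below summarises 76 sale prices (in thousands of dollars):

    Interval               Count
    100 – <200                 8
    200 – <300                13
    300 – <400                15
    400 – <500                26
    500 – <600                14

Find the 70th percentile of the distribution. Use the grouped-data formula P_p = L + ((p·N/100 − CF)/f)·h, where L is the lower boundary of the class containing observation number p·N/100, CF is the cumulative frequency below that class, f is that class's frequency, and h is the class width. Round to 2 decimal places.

466.15

N = 76; target position k = 70/100 · 76 = 53.2.
Cumulative frequencies: 8, 21, 36, 62, 76.
Observation 53.2 falls in the class 400 – <500.
L = 400, CF = 36, f = 26, h = 100.
P70 = 400 + ((53.2 − 36)/26)·100 = 400 + 66.1538 = 466.154.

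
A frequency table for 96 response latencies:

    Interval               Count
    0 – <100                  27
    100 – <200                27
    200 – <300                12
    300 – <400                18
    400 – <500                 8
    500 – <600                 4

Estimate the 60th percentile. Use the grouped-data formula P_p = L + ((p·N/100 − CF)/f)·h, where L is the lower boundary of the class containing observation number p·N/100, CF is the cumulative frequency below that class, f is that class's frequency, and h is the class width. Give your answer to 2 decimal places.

N = 96; target position k = 60/100 · 96 = 57.6.
Cumulative frequencies: 27, 54, 66, 84, 92, 96.
Observation 57.6 falls in the class 200 – <300.
L = 200, CF = 54, f = 12, h = 100.
P60 = 200 + ((57.6 − 54)/12)·100 = 200 + 30 = 230.

230.00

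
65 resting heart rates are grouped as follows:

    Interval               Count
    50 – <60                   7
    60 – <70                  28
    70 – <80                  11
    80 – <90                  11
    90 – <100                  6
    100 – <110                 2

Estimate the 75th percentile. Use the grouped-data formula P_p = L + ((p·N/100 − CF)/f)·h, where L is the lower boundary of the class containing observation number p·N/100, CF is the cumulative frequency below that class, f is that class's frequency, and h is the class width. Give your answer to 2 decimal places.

82.50

N = 65; target position k = 75/100 · 65 = 48.75.
Cumulative frequencies: 7, 35, 46, 57, 63, 65.
Observation 48.75 falls in the class 80 – <90.
L = 80, CF = 46, f = 11, h = 10.
P75 = 80 + ((48.75 − 46)/11)·10 = 80 + 2.5 = 82.5.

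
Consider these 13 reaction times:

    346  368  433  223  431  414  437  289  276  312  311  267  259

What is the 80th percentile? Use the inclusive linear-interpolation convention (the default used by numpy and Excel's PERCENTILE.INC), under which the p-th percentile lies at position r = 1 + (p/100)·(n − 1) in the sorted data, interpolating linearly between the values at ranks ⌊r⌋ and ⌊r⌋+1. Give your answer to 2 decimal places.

424.20

Sorted: 223, 259, 267, 276, 289, 311, 312, 346, 368, 414, 431, 433, 437.
n = 13.
r = 1 + (80/100)·(13 − 1) = 1 + 9.6 = 10.6.
Rank 10 is 414 and rank 11 is 431.
Interpolate: 414 + 0.6·(431 − 414) = 414 + 0.6·17 = 424.2.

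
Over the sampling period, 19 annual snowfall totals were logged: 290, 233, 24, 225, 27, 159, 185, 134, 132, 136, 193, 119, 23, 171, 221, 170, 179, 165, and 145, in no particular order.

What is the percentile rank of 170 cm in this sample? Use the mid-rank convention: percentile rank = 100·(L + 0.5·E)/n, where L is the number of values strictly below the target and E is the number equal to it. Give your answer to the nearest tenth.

Sorted: 23, 24, 27, 119, 132, 134, 136, 145, 159, 165, 170, 171, 179, 185, 193, 221, 225, 233, 290.
Count below 170: L = 10; count equal: E = 1; n = 19.
Percentile rank = 100·(10 + 0.5·1)/19 = 100·10.5/19 = 55.26.

55.3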